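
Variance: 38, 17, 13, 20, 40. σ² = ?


Mean = 25.6000
Squared deviations: 153.7600, 73.9600, 158.7600, 31.3600, 207.3600
Sum = 625.2000
Variance = 625.2000/5 = 125.0400

Variance = 125.0400


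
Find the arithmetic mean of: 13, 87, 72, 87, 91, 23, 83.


Sum = 13 + 87 + 72 + 87 + 91 + 23 + 83 = 456
n = 7
Mean = 456/7 = 65.1429

Mean = 65.1429


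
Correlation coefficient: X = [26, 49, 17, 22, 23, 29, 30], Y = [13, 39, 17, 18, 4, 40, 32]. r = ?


Mean X = 28.0000, Mean Y = 23.2857
SD X = 9.501880, SD Y = 12.803061
Cov = 83.142857
r = 83.142857/(9.501880*12.803061) = 0.6834

r = 0.6834


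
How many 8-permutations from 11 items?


P(11,8) = 11!/3!
= 39916800/6
= 6652800

P(11,8) = 6652800


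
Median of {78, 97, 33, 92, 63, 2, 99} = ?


Sorted: 2, 33, 63, 78, 92, 97, 99
n = 7 (odd)
Middle value = 78

Median = 78


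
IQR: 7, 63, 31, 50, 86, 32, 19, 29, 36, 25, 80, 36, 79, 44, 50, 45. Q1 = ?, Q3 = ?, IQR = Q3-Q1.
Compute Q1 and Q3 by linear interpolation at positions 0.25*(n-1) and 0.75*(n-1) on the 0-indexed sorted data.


Sorted: 7, 19, 25, 29, 31, 32, 36, 36, 44, 45, 50, 50, 63, 79, 80, 86
Q1 (25th %ile) = 30.5000
Q3 (75th %ile) = 53.2500
IQR = 53.2500 - 30.5000 = 22.7500

IQR = 22.7500


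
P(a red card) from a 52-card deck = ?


26 red cards in 52 cards
P = 26/52 = 0.5000

P = 0.5000


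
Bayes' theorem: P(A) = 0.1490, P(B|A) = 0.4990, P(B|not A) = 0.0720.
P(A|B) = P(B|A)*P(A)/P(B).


P(B) = P(B|A)*P(A) + P(B|A')*P(A')
= 0.4990*0.1490 + 0.0720*0.8510
= 0.074351 + 0.061272 = 0.135623
P(A|B) = 0.074351/0.135623 = 0.5482

P(A|B) = 0.5482


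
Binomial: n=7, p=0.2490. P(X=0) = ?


C(7,0) = 1
p^0 = 1.000000
(1-p)^7 = 0.134735
P = 1 * 1.000000 * 0.134735 = 0.1347

P(X=0) = 0.1347


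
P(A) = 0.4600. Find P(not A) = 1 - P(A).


P(not A) = 1 - 0.4600 = 0.5400

P(not A) = 0.5400


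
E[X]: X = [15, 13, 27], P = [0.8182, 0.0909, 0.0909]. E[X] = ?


E[X] = 15*0.8182 + 13*0.0909 + 27*0.0909
= 12.2730 + 1.1817 + 2.4543
= 15.9090

E[X] = 15.9090


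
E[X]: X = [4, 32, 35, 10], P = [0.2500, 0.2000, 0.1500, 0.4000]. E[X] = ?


E[X] = 4*0.2500 + 32*0.2000 + 35*0.1500 + 10*0.4000
= 1.0000 + 6.4000 + 5.2500 + 4.0000
= 16.6500

E[X] = 16.6500


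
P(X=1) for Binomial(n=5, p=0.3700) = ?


C(5,1) = 5
p^1 = 0.370000
(1-p)^4 = 0.157530
P = 5 * 0.370000 * 0.157530 = 0.2914

P(X=1) = 0.2914


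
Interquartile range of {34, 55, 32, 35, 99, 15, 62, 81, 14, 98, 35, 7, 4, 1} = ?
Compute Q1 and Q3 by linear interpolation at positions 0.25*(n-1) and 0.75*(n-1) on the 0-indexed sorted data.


Sorted: 1, 4, 7, 14, 15, 32, 34, 35, 35, 55, 62, 81, 98, 99
Q1 (25th %ile) = 14.2500
Q3 (75th %ile) = 60.2500
IQR = 60.2500 - 14.2500 = 46.0000

IQR = 46.0000


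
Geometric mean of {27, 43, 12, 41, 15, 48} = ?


Product = 27 × 43 × 12 × 41 × 15 × 48 = 411272640
GM = 411272640^(1/6) = 27.2702

GM = 27.2702


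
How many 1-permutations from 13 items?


P(13,1) = 13!/12!
= 6227020800/479001600
= 13

P(13,1) = 13


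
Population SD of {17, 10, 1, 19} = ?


Mean = 11.7500
Variance = 49.6875
SD = sqrt(49.6875) = 7.0489

SD = 7.0489


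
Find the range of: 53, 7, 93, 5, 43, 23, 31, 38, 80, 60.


Max = 93, Min = 5
Range = 93 - 5 = 88

Range = 88


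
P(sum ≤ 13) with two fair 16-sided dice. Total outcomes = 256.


Total outcomes = 16×16 = 256
Favorable (sum ≤ 13): 78
P = 78/256 = 0.3047

P = 0.3047


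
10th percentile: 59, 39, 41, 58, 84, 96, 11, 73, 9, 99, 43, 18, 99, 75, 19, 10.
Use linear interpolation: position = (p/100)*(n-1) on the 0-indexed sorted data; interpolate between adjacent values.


Sorted: 9, 10, 11, 18, 19, 39, 41, 43, 58, 59, 73, 75, 84, 96, 99, 99
n = 16
Index = 10/100 * 15 = 1.5000
Lower = data[1] = 10, Upper = data[2] = 11
P10 = 10 + 0.5000*(1) = 10.5000

P10 = 10.5000


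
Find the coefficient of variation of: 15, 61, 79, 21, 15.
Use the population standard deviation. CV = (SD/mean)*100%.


Mean = 38.2000
SD = 26.6713
CV = (26.6713/38.2000)*100 = 69.8202%

CV = 69.8202%


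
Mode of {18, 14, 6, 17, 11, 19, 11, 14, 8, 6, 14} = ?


Frequencies: 6:2, 8:1, 11:2, 14:3, 17:1, 18:1, 19:1
Max frequency = 3
Mode = 14

Mode = 14


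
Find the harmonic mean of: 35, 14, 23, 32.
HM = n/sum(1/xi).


Sum of reciprocals = 1/35 + 1/14 + 1/23 + 1/32 = 0.174728
HM = 4/0.174728 = 22.8927

HM = 22.8927


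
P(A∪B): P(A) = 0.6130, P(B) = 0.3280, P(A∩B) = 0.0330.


P(A∪B) = 0.6130 + 0.3280 - 0.0330
= 0.9410 - 0.0330
= 0.9080

P(A∪B) = 0.9080


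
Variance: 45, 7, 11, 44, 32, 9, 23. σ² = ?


Mean = 24.4286
Squared deviations: 423.1837, 303.7551, 180.3265, 383.0408, 57.3265, 238.0408, 2.0408
Sum = 1587.7143
Variance = 1587.7143/7 = 226.8163

Variance = 226.8163


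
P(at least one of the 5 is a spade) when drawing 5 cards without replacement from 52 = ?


P(at least one) = 1 - P(none)
P(none) = (39/52) × (38/51) × (37/50) × (36/49) × (35/48) = 0.221534
P(at least one) = 1 - 0.221534 = 0.7785

P = 0.7785


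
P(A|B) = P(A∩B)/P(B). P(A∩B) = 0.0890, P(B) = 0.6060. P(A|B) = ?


P(A|B) = 0.0890/0.6060 = 0.1469

P(A|B) = 0.1469


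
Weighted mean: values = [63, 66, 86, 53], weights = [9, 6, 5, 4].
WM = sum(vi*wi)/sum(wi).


Numerator = 63*9 + 66*6 + 86*5 + 53*4 = 1605
Denominator = 9 + 6 + 5 + 4 = 24
WM = 1605/24 = 66.8750

WM = 66.8750


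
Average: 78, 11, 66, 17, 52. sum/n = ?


Sum = 78 + 11 + 66 + 17 + 52 = 224
n = 5
Mean = 224/5 = 44.8000

Mean = 44.8000


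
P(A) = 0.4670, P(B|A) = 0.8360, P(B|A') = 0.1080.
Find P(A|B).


P(B) = P(B|A)*P(A) + P(B|A')*P(A')
= 0.8360*0.4670 + 0.1080*0.5330
= 0.390412 + 0.057564 = 0.447976
P(A|B) = 0.390412/0.447976 = 0.8715

P(A|B) = 0.8715


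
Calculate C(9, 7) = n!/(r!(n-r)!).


C(9,7) = 9!/(7! × 2!)
= 362880/(5040 × 2)
= 36

C(9,7) = 36


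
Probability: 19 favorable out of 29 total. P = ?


P = 19/29 = 0.6552

P = 0.6552


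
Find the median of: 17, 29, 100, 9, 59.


Sorted: 9, 17, 29, 59, 100
n = 5 (odd)
Middle value = 29

Median = 29


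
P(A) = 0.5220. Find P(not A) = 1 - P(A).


P(not A) = 1 - 0.5220 = 0.4780

P(not A) = 0.4780


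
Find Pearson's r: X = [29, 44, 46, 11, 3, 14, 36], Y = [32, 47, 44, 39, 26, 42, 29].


Mean X = 26.1429, Mean Y = 37.0000
SD X = 15.724672, SD Y = 7.445037
Cov = 55.428571
r = 55.428571/(15.724672*7.445037) = 0.4735

r = 0.4735


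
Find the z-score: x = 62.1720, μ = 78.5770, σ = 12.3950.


z = (62.1720 - 78.5770)/12.3950
= -16.4050/12.3950
= -1.3235

z = -1.3235


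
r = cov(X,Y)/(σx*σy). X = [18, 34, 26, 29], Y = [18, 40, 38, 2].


Mean X = 26.7500, Mean Y = 24.5000
SD X = 5.804093, SD Y = 15.580436
Cov = 27.125000
r = 27.125000/(5.804093*15.580436) = 0.3000

r = 0.3000


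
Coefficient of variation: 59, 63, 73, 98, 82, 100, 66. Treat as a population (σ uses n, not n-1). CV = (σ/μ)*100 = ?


Mean = 77.2857
SD = 15.3596
CV = (15.3596/77.2857)*100 = 19.8738%

CV = 19.8738%


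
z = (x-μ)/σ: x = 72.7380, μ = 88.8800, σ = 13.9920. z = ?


z = (72.7380 - 88.8800)/13.9920
= -16.1420/13.9920
= -1.1537

z = -1.1537


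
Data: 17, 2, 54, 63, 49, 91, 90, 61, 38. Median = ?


Sorted: 2, 17, 38, 49, 54, 61, 63, 90, 91
n = 9 (odd)
Middle value = 54

Median = 54


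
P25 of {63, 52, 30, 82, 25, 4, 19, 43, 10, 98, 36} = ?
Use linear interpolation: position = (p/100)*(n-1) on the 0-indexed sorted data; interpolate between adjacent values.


Sorted: 4, 10, 19, 25, 30, 36, 43, 52, 63, 82, 98
n = 11
Index = 25/100 * 10 = 2.5000
Lower = data[2] = 19, Upper = data[3] = 25
P25 = 19 + 0.5000*(6) = 22.0000

P25 = 22.0000


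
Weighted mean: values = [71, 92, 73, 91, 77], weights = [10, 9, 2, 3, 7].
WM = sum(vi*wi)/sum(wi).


Numerator = 71*10 + 92*9 + 73*2 + 91*3 + 77*7 = 2496
Denominator = 10 + 9 + 2 + 3 + 7 = 31
WM = 2496/31 = 80.5161

WM = 80.5161


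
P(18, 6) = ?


P(18,6) = 18!/12!
= 6402373705728000/479001600
= 13366080

P(18,6) = 13366080


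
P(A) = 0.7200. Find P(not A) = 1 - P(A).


P(not A) = 1 - 0.7200 = 0.2800

P(not A) = 0.2800


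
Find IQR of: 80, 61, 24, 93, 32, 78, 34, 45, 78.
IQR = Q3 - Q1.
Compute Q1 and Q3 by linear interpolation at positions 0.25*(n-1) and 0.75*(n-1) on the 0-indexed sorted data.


Sorted: 24, 32, 34, 45, 61, 78, 78, 80, 93
Q1 (25th %ile) = 34.0000
Q3 (75th %ile) = 78.0000
IQR = 78.0000 - 34.0000 = 44.0000

IQR = 44.0000


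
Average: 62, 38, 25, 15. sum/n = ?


Sum = 62 + 38 + 25 + 15 = 140
n = 4
Mean = 140/4 = 35.0000

Mean = 35.0000


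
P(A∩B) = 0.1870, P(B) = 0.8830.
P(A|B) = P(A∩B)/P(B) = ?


P(A|B) = 0.1870/0.8830 = 0.2118

P(A|B) = 0.2118


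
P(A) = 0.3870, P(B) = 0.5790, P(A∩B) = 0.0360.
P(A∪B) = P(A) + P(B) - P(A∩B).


P(A∪B) = 0.3870 + 0.5790 - 0.0360
= 0.9660 - 0.0360
= 0.9300

P(A∪B) = 0.9300


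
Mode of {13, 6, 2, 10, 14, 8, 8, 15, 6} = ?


Frequencies: 2:1, 6:2, 8:2, 10:1, 13:1, 14:1, 15:1
Max frequency = 2
Mode = 6, 8

Mode = 6, 8


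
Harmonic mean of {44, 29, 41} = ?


Sum of reciprocals = 1/44 + 1/29 + 1/41 = 0.081600
HM = 3/0.081600 = 36.7646

HM = 36.7646


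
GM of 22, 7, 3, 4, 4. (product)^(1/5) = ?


Product = 22 × 7 × 3 × 4 × 4 = 7392
GM = 7392^(1/5) = 5.9395

GM = 5.9395


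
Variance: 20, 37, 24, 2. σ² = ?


Mean = 20.7500
Squared deviations: 0.5625, 264.0625, 10.5625, 351.5625
Sum = 626.7500
Variance = 626.7500/4 = 156.6875

Variance = 156.6875


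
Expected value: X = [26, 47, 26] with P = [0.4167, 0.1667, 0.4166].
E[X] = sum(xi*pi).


E[X] = 26*0.4167 + 47*0.1667 + 26*0.4166
= 10.8342 + 7.8349 + 10.8316
= 29.5007

E[X] = 29.5007


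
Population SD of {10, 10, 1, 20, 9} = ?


Mean = 10.0000
Variance = 36.4000
SD = sqrt(36.4000) = 6.0332

SD = 6.0332


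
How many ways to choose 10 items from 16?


C(16,10) = 16!/(10! × 6!)
= 20922789888000/(3628800 × 720)
= 8008

C(16,10) = 8008


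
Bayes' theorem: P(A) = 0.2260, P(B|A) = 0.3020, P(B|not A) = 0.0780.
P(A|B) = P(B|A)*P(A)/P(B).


P(B) = P(B|A)*P(A) + P(B|A')*P(A')
= 0.3020*0.2260 + 0.0780*0.7740
= 0.068252 + 0.060372 = 0.128624
P(A|B) = 0.068252/0.128624 = 0.5306

P(A|B) = 0.5306


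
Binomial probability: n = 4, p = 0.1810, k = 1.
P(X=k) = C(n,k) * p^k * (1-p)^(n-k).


C(4,1) = 4
p^1 = 0.181000
(1-p)^3 = 0.549353
P = 4 * 0.181000 * 0.549353 = 0.3977

P(X=1) = 0.3977


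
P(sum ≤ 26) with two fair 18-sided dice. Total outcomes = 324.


Total outcomes = 18×18 = 324
Favorable (sum ≤ 26): 269
P = 269/324 = 0.8302

P = 0.8302


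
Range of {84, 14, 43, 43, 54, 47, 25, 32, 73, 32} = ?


Max = 84, Min = 14
Range = 84 - 14 = 70

Range = 70


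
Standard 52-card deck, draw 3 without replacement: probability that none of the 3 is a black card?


P(no black cards) = (26/52) × (25/51) × (24/50)
= 0.1176

P = 0.1176


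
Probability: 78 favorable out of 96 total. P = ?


P = 78/96 = 0.8125

P = 0.8125


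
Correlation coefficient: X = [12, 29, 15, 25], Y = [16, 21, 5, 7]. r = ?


Mean X = 20.2500, Mean Y = 12.2500
SD X = 6.977643, SD Y = 6.533567
Cov = 14.687500
r = 14.687500/(6.977643*6.533567) = 0.3222

r = 0.3222


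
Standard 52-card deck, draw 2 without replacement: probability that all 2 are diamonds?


P(all diamonds) = (13/52) × (12/51)
= 0.0588

P = 0.0588


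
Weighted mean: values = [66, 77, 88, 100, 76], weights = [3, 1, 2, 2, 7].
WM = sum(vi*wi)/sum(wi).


Numerator = 66*3 + 77*1 + 88*2 + 100*2 + 76*7 = 1183
Denominator = 3 + 1 + 2 + 2 + 7 = 15
WM = 1183/15 = 78.8667

WM = 78.8667


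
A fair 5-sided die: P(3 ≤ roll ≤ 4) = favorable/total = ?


Favorable outcomes (3 ≤ roll ≤ 4): 2
Total outcomes = 5
P = 2/5 = 0.4000

P = 0.4000


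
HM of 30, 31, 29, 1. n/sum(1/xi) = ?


Sum of reciprocals = 1/30 + 1/31 + 1/29 + 1/1 = 1.100074
HM = 4/1.100074 = 3.6361

HM = 3.6361


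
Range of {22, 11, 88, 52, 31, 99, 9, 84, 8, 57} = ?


Max = 99, Min = 8
Range = 99 - 8 = 91

Range = 91


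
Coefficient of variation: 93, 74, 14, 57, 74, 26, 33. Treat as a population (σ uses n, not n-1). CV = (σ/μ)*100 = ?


Mean = 53.0000
SD = 27.1188
CV = (27.1188/53.0000)*100 = 51.1675%

CV = 51.1675%


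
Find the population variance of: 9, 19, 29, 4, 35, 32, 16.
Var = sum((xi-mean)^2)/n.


Mean = 20.5714
Squared deviations: 133.8980, 2.4694, 71.0408, 274.6122, 208.1837, 130.6122, 20.8980
Sum = 841.7143
Variance = 841.7143/7 = 120.2449

Variance = 120.2449


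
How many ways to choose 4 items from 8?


C(8,4) = 8!/(4! × 4!)
= 40320/(24 × 24)
= 70

C(8,4) = 70


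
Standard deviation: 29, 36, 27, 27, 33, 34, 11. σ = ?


Mean = 28.1429
Variance = 59.5510
SD = sqrt(59.5510) = 7.7169

SD = 7.7169


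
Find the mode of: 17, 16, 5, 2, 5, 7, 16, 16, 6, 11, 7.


Frequencies: 2:1, 5:2, 6:1, 7:2, 11:1, 16:3, 17:1
Max frequency = 3
Mode = 16

Mode = 16


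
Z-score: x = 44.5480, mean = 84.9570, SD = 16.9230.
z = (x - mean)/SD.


z = (44.5480 - 84.9570)/16.9230
= -40.4090/16.9230
= -2.3878

z = -2.3878


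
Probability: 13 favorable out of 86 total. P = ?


P = 13/86 = 0.1512

P = 0.1512


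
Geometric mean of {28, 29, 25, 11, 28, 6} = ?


Product = 28 × 29 × 25 × 11 × 28 × 6 = 37514400
GM = 37514400^(1/6) = 18.2964

GM = 18.2964


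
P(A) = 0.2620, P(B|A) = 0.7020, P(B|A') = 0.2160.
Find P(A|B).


P(B) = P(B|A)*P(A) + P(B|A')*P(A')
= 0.7020*0.2620 + 0.2160*0.7380
= 0.183924 + 0.159408 = 0.343332
P(A|B) = 0.183924/0.343332 = 0.5357

P(A|B) = 0.5357


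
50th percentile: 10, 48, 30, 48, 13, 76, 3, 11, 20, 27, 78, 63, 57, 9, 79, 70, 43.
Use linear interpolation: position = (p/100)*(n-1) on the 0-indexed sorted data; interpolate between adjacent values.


Sorted: 3, 9, 10, 11, 13, 20, 27, 30, 43, 48, 48, 57, 63, 70, 76, 78, 79
n = 17
Index = 50/100 * 16 = 8.0000
Lower = data[8] = 43, Upper = data[9] = 48
P50 = 43 + 0*(5) = 43.0000

P50 = 43.0000


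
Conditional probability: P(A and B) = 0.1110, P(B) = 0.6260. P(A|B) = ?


P(A|B) = 0.1110/0.6260 = 0.1773

P(A|B) = 0.1773


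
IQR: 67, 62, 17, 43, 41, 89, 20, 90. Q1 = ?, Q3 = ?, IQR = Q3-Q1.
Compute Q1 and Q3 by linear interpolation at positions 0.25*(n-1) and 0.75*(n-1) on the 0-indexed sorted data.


Sorted: 17, 20, 41, 43, 62, 67, 89, 90
Q1 (25th %ile) = 35.7500
Q3 (75th %ile) = 72.5000
IQR = 72.5000 - 35.7500 = 36.7500

IQR = 36.7500


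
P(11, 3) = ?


P(11,3) = 11!/8!
= 39916800/40320
= 990

P(11,3) = 990


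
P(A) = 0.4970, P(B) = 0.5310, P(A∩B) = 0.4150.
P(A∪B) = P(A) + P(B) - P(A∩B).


P(A∪B) = 0.4970 + 0.5310 - 0.4150
= 1.0280 - 0.4150
= 0.6130

P(A∪B) = 0.6130


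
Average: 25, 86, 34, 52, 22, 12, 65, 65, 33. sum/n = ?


Sum = 25 + 86 + 34 + 52 + 22 + 12 + 65 + 65 + 33 = 394
n = 9
Mean = 394/9 = 43.7778

Mean = 43.7778


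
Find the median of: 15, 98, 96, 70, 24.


Sorted: 15, 24, 70, 96, 98
n = 5 (odd)
Middle value = 70

Median = 70


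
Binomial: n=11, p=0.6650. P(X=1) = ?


C(11,1) = 11
p^1 = 0.665000
(1-p)^10 = 1.780115e-05
P = 11 * 0.665000 * 1.780115e-05 = 0.0001

P(X=1) = 0.0001


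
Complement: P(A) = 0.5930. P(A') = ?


P(not A) = 1 - 0.5930 = 0.4070

P(not A) = 0.4070


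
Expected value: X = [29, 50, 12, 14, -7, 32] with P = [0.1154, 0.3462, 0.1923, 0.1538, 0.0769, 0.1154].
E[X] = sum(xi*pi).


E[X] = 29*0.1154 + 50*0.3462 + 12*0.1923 + 14*0.1538 - 7*0.0769 + 32*0.1154
= 3.3466 + 17.3100 + 2.3076 + 2.1532 - 0.5383 + 3.6928
= 28.2719

E[X] = 28.2719


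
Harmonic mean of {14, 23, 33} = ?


Sum of reciprocals = 1/14 + 1/23 + 1/33 = 0.145210
HM = 3/0.145210 = 20.6598

HM = 20.6598


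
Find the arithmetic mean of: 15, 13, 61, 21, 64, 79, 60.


Sum = 15 + 13 + 61 + 21 + 64 + 79 + 60 = 313
n = 7
Mean = 313/7 = 44.7143

Mean = 44.7143


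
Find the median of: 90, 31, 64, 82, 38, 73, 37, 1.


Sorted: 1, 31, 37, 38, 64, 73, 82, 90
n = 8 (even)
Middle values: 38 and 64
Median = (38+64)/2 = 51.0000

Median = 51.0000


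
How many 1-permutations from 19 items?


P(19,1) = 19!/18!
= 121645100408832000/6402373705728000
= 19

P(19,1) = 19


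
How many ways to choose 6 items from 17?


C(17,6) = 17!/(6! × 11!)
= 355687428096000/(720 × 39916800)
= 12376

C(17,6) = 12376


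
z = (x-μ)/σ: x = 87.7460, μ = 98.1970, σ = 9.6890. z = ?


z = (87.7460 - 98.1970)/9.6890
= -10.4510/9.6890
= -1.0786

z = -1.0786


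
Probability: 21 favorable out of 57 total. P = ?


P = 21/57 = 0.3684

P = 0.3684


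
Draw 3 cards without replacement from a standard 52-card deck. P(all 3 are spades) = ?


P(all spades) = (13/52) × (12/51) × (11/50)
= 0.0129

P = 0.0129


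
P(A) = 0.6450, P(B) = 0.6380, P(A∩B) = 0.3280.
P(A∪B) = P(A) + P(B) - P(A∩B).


P(A∪B) = 0.6450 + 0.6380 - 0.3280
= 1.2830 - 0.3280
= 0.9550

P(A∪B) = 0.9550


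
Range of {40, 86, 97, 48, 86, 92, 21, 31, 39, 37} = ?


Max = 97, Min = 21
Range = 97 - 21 = 76

Range = 76


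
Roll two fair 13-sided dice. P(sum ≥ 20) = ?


Total outcomes = 13×13 = 169
Favorable (sum ≥ 20): 28
P = 28/169 = 0.1657

P = 0.1657


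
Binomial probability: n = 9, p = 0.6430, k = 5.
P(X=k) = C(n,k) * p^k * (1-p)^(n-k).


C(9,5) = 126
p^5 = 0.109914
(1-p)^4 = 0.016243
P = 126 * 0.109914 * 0.016243 = 0.2250

P(X=5) = 0.2250


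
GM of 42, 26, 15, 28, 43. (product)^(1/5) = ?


Product = 42 × 26 × 15 × 28 × 43 = 19721520
GM = 19721520^(1/5) = 28.7732

GM = 28.7732


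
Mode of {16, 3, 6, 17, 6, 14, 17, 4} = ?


Frequencies: 3:1, 4:1, 6:2, 14:1, 16:1, 17:2
Max frequency = 2
Mode = 6, 17

Mode = 6, 17


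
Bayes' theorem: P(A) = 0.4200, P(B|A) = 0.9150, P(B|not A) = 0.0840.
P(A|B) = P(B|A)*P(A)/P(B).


P(B) = P(B|A)*P(A) + P(B|A')*P(A')
= 0.9150*0.4200 + 0.0840*0.5800
= 0.384300 + 0.048720 = 0.433020
P(A|B) = 0.384300/0.433020 = 0.8875

P(A|B) = 0.8875


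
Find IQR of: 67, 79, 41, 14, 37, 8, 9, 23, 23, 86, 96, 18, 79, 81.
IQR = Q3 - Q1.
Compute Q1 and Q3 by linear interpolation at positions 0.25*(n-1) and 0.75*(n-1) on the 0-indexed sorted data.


Sorted: 8, 9, 14, 18, 23, 23, 37, 41, 67, 79, 79, 81, 86, 96
Q1 (25th %ile) = 19.2500
Q3 (75th %ile) = 79.0000
IQR = 79.0000 - 19.2500 = 59.7500

IQR = 59.7500


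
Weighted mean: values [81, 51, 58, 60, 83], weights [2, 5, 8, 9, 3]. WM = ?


Numerator = 81*2 + 51*5 + 58*8 + 60*9 + 83*3 = 1670
Denominator = 2 + 5 + 8 + 9 + 3 = 27
WM = 1670/27 = 61.8519

WM = 61.8519


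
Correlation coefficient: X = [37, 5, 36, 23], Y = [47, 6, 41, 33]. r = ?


Mean X = 25.2500, Mean Y = 31.7500
SD X = 12.930101, SD Y = 15.674422
Cov = 199.312500
r = 199.312500/(12.930101*15.674422) = 0.9834

r = 0.9834


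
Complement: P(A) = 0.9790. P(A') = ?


P(not A) = 1 - 0.9790 = 0.0210

P(not A) = 0.0210


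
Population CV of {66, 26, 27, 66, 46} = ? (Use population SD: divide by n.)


Mean = 46.2000
SD = 17.6681
CV = (17.6681/46.2000)*100 = 38.2425%

CV = 38.2425%


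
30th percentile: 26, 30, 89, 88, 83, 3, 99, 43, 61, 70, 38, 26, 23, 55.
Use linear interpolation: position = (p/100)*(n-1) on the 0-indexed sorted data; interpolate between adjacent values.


Sorted: 3, 23, 26, 26, 30, 38, 43, 55, 61, 70, 83, 88, 89, 99
n = 14
Index = 30/100 * 13 = 3.9000
Lower = data[3] = 26, Upper = data[4] = 30
P30 = 26 + 0.9000*(4) = 29.6000

P30 = 29.6000


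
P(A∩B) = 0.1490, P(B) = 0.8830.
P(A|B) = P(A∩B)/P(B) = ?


P(A|B) = 0.1490/0.8830 = 0.1687

P(A|B) = 0.1687


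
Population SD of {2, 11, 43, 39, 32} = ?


Mean = 25.4000
Variance = 258.6400
SD = sqrt(258.6400) = 16.0823

SD = 16.0823


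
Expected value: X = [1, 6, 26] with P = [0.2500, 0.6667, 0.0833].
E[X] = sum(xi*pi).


E[X] = 1*0.2500 + 6*0.6667 + 26*0.0833
= 0.2500 + 4.0002 + 2.1658
= 6.4160

E[X] = 6.4160


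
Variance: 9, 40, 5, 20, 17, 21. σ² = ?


Mean = 18.6667
Squared deviations: 93.4444, 455.1111, 186.7778, 1.7778, 2.7778, 5.4444
Sum = 745.3333
Variance = 745.3333/6 = 124.2222

Variance = 124.2222


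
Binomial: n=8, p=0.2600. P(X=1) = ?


C(8,1) = 8
p^1 = 0.260000
(1-p)^7 = 0.121513
P = 8 * 0.260000 * 0.121513 = 0.2527

P(X=1) = 0.2527


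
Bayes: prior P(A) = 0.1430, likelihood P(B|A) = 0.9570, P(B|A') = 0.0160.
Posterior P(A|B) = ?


P(B) = P(B|A)*P(A) + P(B|A')*P(A')
= 0.9570*0.1430 + 0.0160*0.8570
= 0.136851 + 0.013712 = 0.150563
P(A|B) = 0.136851/0.150563 = 0.9089

P(A|B) = 0.9089


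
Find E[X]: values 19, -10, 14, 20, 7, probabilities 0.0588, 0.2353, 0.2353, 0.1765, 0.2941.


E[X] = 19*0.0588 - 10*0.2353 + 14*0.2353 + 20*0.1765 + 7*0.2941
= 1.1172 - 2.3530 + 3.2942 + 3.5300 + 2.0587
= 7.6471

E[X] = 7.6471


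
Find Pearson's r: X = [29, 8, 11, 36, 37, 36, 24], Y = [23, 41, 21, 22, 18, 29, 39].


Mean X = 25.8571, Mean Y = 27.5714
SD X = 11.230425, SD Y = 8.449127
Cov = -46.632653
r = -46.632653/(11.230425*8.449127) = -0.4915

r = -0.4915


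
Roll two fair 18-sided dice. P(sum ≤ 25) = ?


Total outcomes = 18×18 = 324
Favorable (sum ≤ 25): 258
P = 258/324 = 0.7963

P = 0.7963


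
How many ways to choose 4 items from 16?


C(16,4) = 16!/(4! × 12!)
= 20922789888000/(24 × 479001600)
= 1820

C(16,4) = 1820


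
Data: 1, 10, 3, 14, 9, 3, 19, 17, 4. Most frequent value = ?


Frequencies: 1:1, 3:2, 4:1, 9:1, 10:1, 14:1, 17:1, 19:1
Max frequency = 2
Mode = 3

Mode = 3


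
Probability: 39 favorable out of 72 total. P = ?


P = 39/72 = 0.5417

P = 0.5417


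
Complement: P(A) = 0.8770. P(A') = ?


P(not A) = 1 - 0.8770 = 0.1230

P(not A) = 0.1230


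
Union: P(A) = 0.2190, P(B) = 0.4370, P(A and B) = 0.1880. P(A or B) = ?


P(A∪B) = 0.2190 + 0.4370 - 0.1880
= 0.6560 - 0.1880
= 0.4680

P(A∪B) = 0.4680


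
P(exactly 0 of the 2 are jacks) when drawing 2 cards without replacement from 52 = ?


Hypergeometric: P(X=0) = C(4,0)·C(48,2) / C(52,2)
= 1 × 1128 / 1326
= 1128/1326 = 0.8507

P = 0.8507


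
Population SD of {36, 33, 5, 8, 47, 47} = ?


Mean = 29.3333
Variance = 288.2222
SD = sqrt(288.2222) = 16.9771

SD = 16.9771


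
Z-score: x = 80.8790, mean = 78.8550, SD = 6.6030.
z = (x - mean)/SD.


z = (80.8790 - 78.8550)/6.6030
= 2.0240/6.6030
= 0.3065

z = 0.3065


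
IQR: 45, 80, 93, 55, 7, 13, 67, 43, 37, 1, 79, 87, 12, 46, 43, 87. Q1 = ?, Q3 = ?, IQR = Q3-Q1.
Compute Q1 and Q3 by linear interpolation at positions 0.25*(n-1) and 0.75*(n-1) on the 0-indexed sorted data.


Sorted: 1, 7, 12, 13, 37, 43, 43, 45, 46, 55, 67, 79, 80, 87, 87, 93
Q1 (25th %ile) = 31.0000
Q3 (75th %ile) = 79.2500
IQR = 79.2500 - 31.0000 = 48.2500

IQR = 48.2500


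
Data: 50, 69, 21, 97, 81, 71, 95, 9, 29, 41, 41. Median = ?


Sorted: 9, 21, 29, 41, 41, 50, 69, 71, 81, 95, 97
n = 11 (odd)
Middle value = 50

Median = 50


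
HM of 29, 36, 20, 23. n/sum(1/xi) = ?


Sum of reciprocals = 1/29 + 1/36 + 1/20 + 1/23 = 0.155739
HM = 4/0.155739 = 25.6840

HM = 25.6840


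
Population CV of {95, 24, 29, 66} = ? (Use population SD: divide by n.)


Mean = 53.5000
SD = 28.9353
CV = (28.9353/53.5000)*100 = 54.0846%

CV = 54.0846%


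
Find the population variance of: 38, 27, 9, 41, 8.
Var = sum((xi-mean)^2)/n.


Mean = 24.6000
Squared deviations: 179.5600, 5.7600, 243.3600, 268.9600, 275.5600
Sum = 973.2000
Variance = 973.2000/5 = 194.6400

Variance = 194.6400


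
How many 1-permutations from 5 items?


P(5,1) = 5!/4!
= 120/24
= 5

P(5,1) = 5


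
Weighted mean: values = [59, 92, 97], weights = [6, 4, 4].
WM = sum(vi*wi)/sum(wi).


Numerator = 59*6 + 92*4 + 97*4 = 1110
Denominator = 6 + 4 + 4 = 14
WM = 1110/14 = 79.2857

WM = 79.2857


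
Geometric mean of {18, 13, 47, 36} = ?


Product = 18 × 13 × 47 × 36 = 395928
GM = 395928^(1/4) = 25.0844

GM = 25.0844


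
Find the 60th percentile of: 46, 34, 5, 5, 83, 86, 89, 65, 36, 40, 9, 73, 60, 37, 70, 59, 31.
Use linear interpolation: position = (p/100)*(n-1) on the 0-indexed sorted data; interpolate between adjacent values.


Sorted: 5, 5, 9, 31, 34, 36, 37, 40, 46, 59, 60, 65, 70, 73, 83, 86, 89
n = 17
Index = 60/100 * 16 = 9.6000
Lower = data[9] = 59, Upper = data[10] = 60
P60 = 59 + 0.6000*(1) = 59.6000

P60 = 59.6000


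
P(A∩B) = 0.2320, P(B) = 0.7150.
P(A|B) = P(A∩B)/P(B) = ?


P(A|B) = 0.2320/0.7150 = 0.3245

P(A|B) = 0.3245


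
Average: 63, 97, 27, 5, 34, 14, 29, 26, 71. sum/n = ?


Sum = 63 + 97 + 27 + 5 + 34 + 14 + 29 + 26 + 71 = 366
n = 9
Mean = 366/9 = 40.6667

Mean = 40.6667


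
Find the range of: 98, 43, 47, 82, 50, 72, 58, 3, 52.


Max = 98, Min = 3
Range = 98 - 3 = 95

Range = 95


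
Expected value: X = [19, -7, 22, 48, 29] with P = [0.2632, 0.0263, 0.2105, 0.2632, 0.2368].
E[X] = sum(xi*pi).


E[X] = 19*0.2632 - 7*0.0263 + 22*0.2105 + 48*0.2632 + 29*0.2368
= 5.0008 - 0.1841 + 4.6310 + 12.6336 + 6.8672
= 28.9485

E[X] = 28.9485


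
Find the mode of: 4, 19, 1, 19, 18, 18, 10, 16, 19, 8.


Frequencies: 1:1, 4:1, 8:1, 10:1, 16:1, 18:2, 19:3
Max frequency = 3
Mode = 19

Mode = 19


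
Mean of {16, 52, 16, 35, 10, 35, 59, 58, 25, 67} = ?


Sum = 16 + 52 + 16 + 35 + 10 + 35 + 59 + 58 + 25 + 67 = 373
n = 10
Mean = 373/10 = 37.3000

Mean = 37.3000


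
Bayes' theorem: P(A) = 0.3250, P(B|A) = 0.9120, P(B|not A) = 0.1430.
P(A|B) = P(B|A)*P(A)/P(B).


P(B) = P(B|A)*P(A) + P(B|A')*P(A')
= 0.9120*0.3250 + 0.1430*0.6750
= 0.296400 + 0.096525 = 0.392925
P(A|B) = 0.296400/0.392925 = 0.7543

P(A|B) = 0.7543


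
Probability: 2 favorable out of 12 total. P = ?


P = 2/12 = 0.1667

P = 0.1667


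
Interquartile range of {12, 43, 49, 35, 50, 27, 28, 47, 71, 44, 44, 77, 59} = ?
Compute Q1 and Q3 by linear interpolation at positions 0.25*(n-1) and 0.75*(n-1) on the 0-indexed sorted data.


Sorted: 12, 27, 28, 35, 43, 44, 44, 47, 49, 50, 59, 71, 77
Q1 (25th %ile) = 35.0000
Q3 (75th %ile) = 50.0000
IQR = 50.0000 - 35.0000 = 15.0000

IQR = 15.0000


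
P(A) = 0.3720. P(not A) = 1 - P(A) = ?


P(not A) = 1 - 0.3720 = 0.6280

P(not A) = 0.6280


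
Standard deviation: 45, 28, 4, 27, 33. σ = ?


Mean = 27.4000
Variance = 177.8400
SD = sqrt(177.8400) = 13.3357

SD = 13.3357


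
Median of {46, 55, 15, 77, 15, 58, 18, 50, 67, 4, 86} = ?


Sorted: 4, 15, 15, 18, 46, 50, 55, 58, 67, 77, 86
n = 11 (odd)
Middle value = 50

Median = 50


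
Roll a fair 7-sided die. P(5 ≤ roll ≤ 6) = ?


Favorable outcomes (5 ≤ roll ≤ 6): 2
Total outcomes = 7
P = 2/7 = 0.2857

P = 0.2857


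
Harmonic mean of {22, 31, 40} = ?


Sum of reciprocals = 1/22 + 1/31 + 1/40 = 0.102713
HM = 3/0.102713 = 29.2077

HM = 29.2077


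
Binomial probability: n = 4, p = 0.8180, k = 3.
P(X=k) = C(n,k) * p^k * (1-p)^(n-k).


C(4,3) = 4
p^3 = 0.547343
(1-p)^1 = 0.182000
P = 4 * 0.547343 * 0.182000 = 0.3985

P(X=3) = 0.3985


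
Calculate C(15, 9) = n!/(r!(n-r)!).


C(15,9) = 15!/(9! × 6!)
= 1307674368000/(362880 × 720)
= 5005

C(15,9) = 5005


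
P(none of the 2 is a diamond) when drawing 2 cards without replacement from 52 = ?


P(no diamonds) = (39/52) × (38/51)
= 0.5588

P = 0.5588


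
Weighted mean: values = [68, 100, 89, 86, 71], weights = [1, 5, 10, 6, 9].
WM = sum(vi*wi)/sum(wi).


Numerator = 68*1 + 100*5 + 89*10 + 86*6 + 71*9 = 2613
Denominator = 1 + 5 + 10 + 6 + 9 = 31
WM = 2613/31 = 84.2903

WM = 84.2903


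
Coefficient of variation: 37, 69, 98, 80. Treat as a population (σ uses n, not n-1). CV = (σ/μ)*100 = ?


Mean = 71.0000
SD = 22.1923
CV = (22.1923/71.0000)*100 = 31.2568%

CV = 31.2568%


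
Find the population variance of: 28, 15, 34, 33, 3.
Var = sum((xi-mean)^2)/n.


Mean = 22.6000
Squared deviations: 29.1600, 57.7600, 129.9600, 108.1600, 384.1600
Sum = 709.2000
Variance = 709.2000/5 = 141.8400

Variance = 141.8400


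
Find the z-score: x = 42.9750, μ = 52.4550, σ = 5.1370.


z = (42.9750 - 52.4550)/5.1370
= -9.4800/5.1370
= -1.8454

z = -1.8454


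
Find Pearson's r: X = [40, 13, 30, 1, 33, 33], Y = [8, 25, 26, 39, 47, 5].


Mean X = 25.0000, Mean Y = 25.0000
SD X = 13.527749, SD Y = 15.110703
Cov = -95.000000
r = -95.000000/(13.527749*15.110703) = -0.4647

r = -0.4647


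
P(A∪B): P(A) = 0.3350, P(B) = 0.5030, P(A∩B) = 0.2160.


P(A∪B) = 0.3350 + 0.5030 - 0.2160
= 0.8380 - 0.2160
= 0.6220

P(A∪B) = 0.6220


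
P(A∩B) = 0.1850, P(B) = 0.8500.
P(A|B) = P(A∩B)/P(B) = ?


P(A|B) = 0.1850/0.8500 = 0.2176

P(A|B) = 0.2176


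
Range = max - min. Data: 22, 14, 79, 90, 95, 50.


Max = 95, Min = 14
Range = 95 - 14 = 81

Range = 81


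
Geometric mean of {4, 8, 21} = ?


Product = 4 × 8 × 21 = 672
GM = 672^(1/3) = 8.7590

GM = 8.7590


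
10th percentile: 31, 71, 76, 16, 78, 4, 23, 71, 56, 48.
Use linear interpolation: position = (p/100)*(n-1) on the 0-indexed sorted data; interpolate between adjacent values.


Sorted: 4, 16, 23, 31, 48, 56, 71, 71, 76, 78
n = 10
Index = 10/100 * 9 = 0.9000
Lower = data[0] = 4, Upper = data[1] = 16
P10 = 4 + 0.9000*(12) = 14.8000

P10 = 14.8000


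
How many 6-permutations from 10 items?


P(10,6) = 10!/4!
= 3628800/24
= 151200

P(10,6) = 151200


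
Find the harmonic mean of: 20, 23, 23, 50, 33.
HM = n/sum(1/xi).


Sum of reciprocals = 1/20 + 1/23 + 1/23 + 1/50 + 1/33 = 0.187260
HM = 5/0.187260 = 26.7009

HM = 26.7009


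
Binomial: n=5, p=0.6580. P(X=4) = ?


C(5,4) = 5
p^4 = 0.187458
(1-p)^1 = 0.342000
P = 5 * 0.187458 * 0.342000 = 0.3206

P(X=4) = 0.3206


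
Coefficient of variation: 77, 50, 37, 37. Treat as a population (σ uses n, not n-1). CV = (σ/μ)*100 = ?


Mean = 50.2500
SD = 16.3306
CV = (16.3306/50.2500)*100 = 32.4986%

CV = 32.4986%


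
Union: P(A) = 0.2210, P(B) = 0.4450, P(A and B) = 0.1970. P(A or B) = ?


P(A∪B) = 0.2210 + 0.4450 - 0.1970
= 0.6660 - 0.1970
= 0.4690

P(A∪B) = 0.4690


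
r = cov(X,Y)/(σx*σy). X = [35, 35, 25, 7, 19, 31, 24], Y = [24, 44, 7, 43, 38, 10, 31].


Mean X = 25.1429, Mean Y = 28.1429
SD X = 9.233921, SD Y = 13.994168
Cov = -45.877551
r = -45.877551/(9.233921*13.994168) = -0.3550

r = -0.3550


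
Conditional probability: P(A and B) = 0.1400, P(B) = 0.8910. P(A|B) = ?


P(A|B) = 0.1400/0.8910 = 0.1571

P(A|B) = 0.1571


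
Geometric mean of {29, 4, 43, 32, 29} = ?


Product = 29 × 4 × 43 × 32 × 29 = 4628864
GM = 4628864^(1/5) = 21.5325

GM = 21.5325


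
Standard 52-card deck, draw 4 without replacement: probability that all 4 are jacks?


P(all jacks) = (4/52) × (3/51) × (2/50) × (1/49)
= 3.6938e-06

P = 3.6938e-06


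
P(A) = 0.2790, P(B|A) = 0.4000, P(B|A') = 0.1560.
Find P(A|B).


P(B) = P(B|A)*P(A) + P(B|A')*P(A')
= 0.4000*0.2790 + 0.1560*0.7210
= 0.111600 + 0.112476 = 0.224076
P(A|B) = 0.111600/0.224076 = 0.4980

P(A|B) = 0.4980


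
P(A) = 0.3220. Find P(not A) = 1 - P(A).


P(not A) = 1 - 0.3220 = 0.6780

P(not A) = 0.6780


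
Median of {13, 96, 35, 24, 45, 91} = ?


Sorted: 13, 24, 35, 45, 91, 96
n = 6 (even)
Middle values: 35 and 45
Median = (35+45)/2 = 40.0000

Median = 40.0000


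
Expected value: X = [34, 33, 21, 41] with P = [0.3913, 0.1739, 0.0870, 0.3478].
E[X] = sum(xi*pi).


E[X] = 34*0.3913 + 33*0.1739 + 21*0.0870 + 41*0.3478
= 13.3042 + 5.7387 + 1.8270 + 14.2598
= 35.1297

E[X] = 35.1297


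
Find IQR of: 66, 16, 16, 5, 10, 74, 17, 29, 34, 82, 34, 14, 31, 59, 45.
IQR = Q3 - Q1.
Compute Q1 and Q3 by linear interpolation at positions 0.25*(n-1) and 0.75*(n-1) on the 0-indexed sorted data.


Sorted: 5, 10, 14, 16, 16, 17, 29, 31, 34, 34, 45, 59, 66, 74, 82
Q1 (25th %ile) = 16.0000
Q3 (75th %ile) = 52.0000
IQR = 52.0000 - 16.0000 = 36.0000

IQR = 36.0000


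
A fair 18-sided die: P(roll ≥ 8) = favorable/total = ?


Favorable outcomes (roll ≥ 8): 11
Total outcomes = 18
P = 11/18 = 0.6111

P = 0.6111


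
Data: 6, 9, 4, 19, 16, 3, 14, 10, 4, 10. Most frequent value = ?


Frequencies: 3:1, 4:2, 6:1, 9:1, 10:2, 14:1, 16:1, 19:1
Max frequency = 2
Mode = 4, 10

Mode = 4, 10


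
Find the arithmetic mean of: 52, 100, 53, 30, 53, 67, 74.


Sum = 52 + 100 + 53 + 30 + 53 + 67 + 74 = 429
n = 7
Mean = 429/7 = 61.2857

Mean = 61.2857


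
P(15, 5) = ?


P(15,5) = 15!/10!
= 1307674368000/3628800
= 360360

P(15,5) = 360360


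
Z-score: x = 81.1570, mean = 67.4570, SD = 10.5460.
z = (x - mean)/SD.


z = (81.1570 - 67.4570)/10.5460
= 13.7000/10.5460
= 1.2991

z = 1.2991


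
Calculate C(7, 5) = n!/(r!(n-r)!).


C(7,5) = 7!/(5! × 2!)
= 5040/(120 × 2)
= 21

C(7,5) = 21


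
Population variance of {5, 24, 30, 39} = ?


Mean = 24.5000
Squared deviations: 380.2500, 0.2500, 30.2500, 210.2500
Sum = 621.0000
Variance = 621.0000/4 = 155.2500

Variance = 155.2500


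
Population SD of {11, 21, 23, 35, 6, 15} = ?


Mean = 18.5000
Variance = 87.2500
SD = sqrt(87.2500) = 9.3408

SD = 9.3408


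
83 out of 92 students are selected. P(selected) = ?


P = 83/92 = 0.9022

P = 0.9022


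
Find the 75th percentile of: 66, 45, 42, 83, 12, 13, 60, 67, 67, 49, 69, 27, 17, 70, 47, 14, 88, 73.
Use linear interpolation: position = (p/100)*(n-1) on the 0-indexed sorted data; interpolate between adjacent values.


Sorted: 12, 13, 14, 17, 27, 42, 45, 47, 49, 60, 66, 67, 67, 69, 70, 73, 83, 88
n = 18
Index = 75/100 * 17 = 12.7500
Lower = data[12] = 67, Upper = data[13] = 69
P75 = 67 + 0.7500*(2) = 68.5000

P75 = 68.5000


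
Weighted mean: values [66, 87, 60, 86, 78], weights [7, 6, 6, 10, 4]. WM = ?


Numerator = 66*7 + 87*6 + 60*6 + 86*10 + 78*4 = 2516
Denominator = 7 + 6 + 6 + 10 + 4 = 33
WM = 2516/33 = 76.2424

WM = 76.2424


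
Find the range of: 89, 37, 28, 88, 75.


Max = 89, Min = 28
Range = 89 - 28 = 61

Range = 61


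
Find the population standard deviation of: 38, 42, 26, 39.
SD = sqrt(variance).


Mean = 36.2500
Variance = 37.1875
SD = sqrt(37.1875) = 6.0982

SD = 6.0982


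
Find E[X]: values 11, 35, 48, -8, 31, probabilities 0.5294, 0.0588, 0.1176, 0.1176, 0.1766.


E[X] = 11*0.5294 + 35*0.0588 + 48*0.1176 - 8*0.1176 + 31*0.1766
= 5.8234 + 2.0580 + 5.6448 - 0.9408 + 5.4746
= 18.0600

E[X] = 18.0600


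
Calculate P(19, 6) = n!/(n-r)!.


P(19,6) = 19!/13!
= 121645100408832000/6227020800
= 19535040

P(19,6) = 19535040


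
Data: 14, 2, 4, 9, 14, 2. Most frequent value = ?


Frequencies: 2:2, 4:1, 9:1, 14:2
Max frequency = 2
Mode = 2, 14

Mode = 2, 14


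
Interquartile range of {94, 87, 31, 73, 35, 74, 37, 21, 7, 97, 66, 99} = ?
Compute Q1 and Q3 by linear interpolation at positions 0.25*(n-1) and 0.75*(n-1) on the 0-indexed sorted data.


Sorted: 7, 21, 31, 35, 37, 66, 73, 74, 87, 94, 97, 99
Q1 (25th %ile) = 34.0000
Q3 (75th %ile) = 88.7500
IQR = 88.7500 - 34.0000 = 54.7500

IQR = 54.7500


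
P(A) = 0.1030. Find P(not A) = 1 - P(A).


P(not A) = 1 - 0.1030 = 0.8970

P(not A) = 0.8970


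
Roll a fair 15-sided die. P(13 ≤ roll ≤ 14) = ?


Favorable outcomes (13 ≤ roll ≤ 14): 2
Total outcomes = 15
P = 2/15 = 0.1333

P = 0.1333


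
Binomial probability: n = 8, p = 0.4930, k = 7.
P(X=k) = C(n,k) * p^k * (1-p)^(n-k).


C(8,7) = 8
p^7 = 0.007078
(1-p)^1 = 0.507000
P = 8 * 0.007078 * 0.507000 = 0.0287

P(X=7) = 0.0287


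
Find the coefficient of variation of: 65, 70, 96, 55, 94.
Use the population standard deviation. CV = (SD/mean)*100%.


Mean = 76.0000
SD = 16.2604
CV = (16.2604/76.0000)*100 = 21.3952%

CV = 21.3952%


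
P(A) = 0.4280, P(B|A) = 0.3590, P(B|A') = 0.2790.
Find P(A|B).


P(B) = P(B|A)*P(A) + P(B|A')*P(A')
= 0.3590*0.4280 + 0.2790*0.5720
= 0.153652 + 0.159588 = 0.313240
P(A|B) = 0.153652/0.313240 = 0.4905

P(A|B) = 0.4905


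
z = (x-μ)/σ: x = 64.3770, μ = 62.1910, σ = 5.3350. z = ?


z = (64.3770 - 62.1910)/5.3350
= 2.1860/5.3350
= 0.4097

z = 0.4097


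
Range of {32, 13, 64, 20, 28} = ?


Max = 64, Min = 13
Range = 64 - 13 = 51

Range = 51


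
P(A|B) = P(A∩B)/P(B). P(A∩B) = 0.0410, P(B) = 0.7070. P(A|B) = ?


P(A|B) = 0.0410/0.7070 = 0.0580

P(A|B) = 0.0580


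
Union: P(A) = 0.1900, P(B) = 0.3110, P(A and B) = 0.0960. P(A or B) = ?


P(A∪B) = 0.1900 + 0.3110 - 0.0960
= 0.5010 - 0.0960
= 0.4050

P(A∪B) = 0.4050


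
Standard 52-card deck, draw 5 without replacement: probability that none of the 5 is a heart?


P(no hearts) = (39/52) × (38/51) × (37/50) × (36/49) × (35/48)
= 0.2215

P = 0.2215


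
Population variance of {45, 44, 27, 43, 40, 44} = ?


Mean = 40.5000
Squared deviations: 20.2500, 12.2500, 182.2500, 6.2500, 0.2500, 12.2500
Sum = 233.5000
Variance = 233.5000/6 = 38.9167

Variance = 38.9167


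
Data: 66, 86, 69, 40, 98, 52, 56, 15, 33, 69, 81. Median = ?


Sorted: 15, 33, 40, 52, 56, 66, 69, 69, 81, 86, 98
n = 11 (odd)
Middle value = 66

Median = 66


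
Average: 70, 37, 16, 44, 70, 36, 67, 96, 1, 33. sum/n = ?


Sum = 70 + 37 + 16 + 44 + 70 + 36 + 67 + 96 + 1 + 33 = 470
n = 10
Mean = 470/10 = 47.0000

Mean = 47.0000


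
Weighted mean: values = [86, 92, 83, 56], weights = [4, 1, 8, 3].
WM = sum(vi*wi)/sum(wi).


Numerator = 86*4 + 92*1 + 83*8 + 56*3 = 1268
Denominator = 4 + 1 + 8 + 3 = 16
WM = 1268/16 = 79.2500

WM = 79.2500


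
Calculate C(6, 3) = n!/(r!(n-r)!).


C(6,3) = 6!/(3! × 3!)
= 720/(6 × 6)
= 20

C(6,3) = 20


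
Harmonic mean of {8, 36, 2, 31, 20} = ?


Sum of reciprocals = 1/8 + 1/36 + 1/2 + 1/31 + 1/20 = 0.735036
HM = 5/0.735036 = 6.8024

HM = 6.8024


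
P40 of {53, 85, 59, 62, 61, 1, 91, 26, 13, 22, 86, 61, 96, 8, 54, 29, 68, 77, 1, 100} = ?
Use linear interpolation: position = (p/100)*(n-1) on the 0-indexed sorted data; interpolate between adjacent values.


Sorted: 1, 1, 8, 13, 22, 26, 29, 53, 54, 59, 61, 61, 62, 68, 77, 85, 86, 91, 96, 100
n = 20
Index = 40/100 * 19 = 7.6000
Lower = data[7] = 53, Upper = data[8] = 54
P40 = 53 + 0.6000*(1) = 53.6000

P40 = 53.6000


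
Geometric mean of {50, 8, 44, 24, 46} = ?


Product = 50 × 8 × 44 × 24 × 46 = 19430400
GM = 19430400^(1/5) = 28.6877

GM = 28.6877


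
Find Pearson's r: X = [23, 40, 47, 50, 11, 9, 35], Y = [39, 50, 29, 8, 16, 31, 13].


Mean X = 30.7143, Mean Y = 26.5714
SD X = 15.406068, SD Y = 13.988333
Cov = -20.408163
r = -20.408163/(15.406068*13.988333) = -0.0947

r = -0.0947


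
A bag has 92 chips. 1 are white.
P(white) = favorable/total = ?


P = 1/92 = 0.0109

P = 0.0109


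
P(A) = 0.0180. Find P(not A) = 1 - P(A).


P(not A) = 1 - 0.0180 = 0.9820

P(not A) = 0.9820


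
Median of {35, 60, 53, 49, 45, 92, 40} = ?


Sorted: 35, 40, 45, 49, 53, 60, 92
n = 7 (odd)
Middle value = 49

Median = 49


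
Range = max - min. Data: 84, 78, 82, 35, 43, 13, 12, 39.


Max = 84, Min = 12
Range = 84 - 12 = 72

Range = 72


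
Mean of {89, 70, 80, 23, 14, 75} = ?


Sum = 89 + 70 + 80 + 23 + 14 + 75 = 351
n = 6
Mean = 351/6 = 58.5000

Mean = 58.5000


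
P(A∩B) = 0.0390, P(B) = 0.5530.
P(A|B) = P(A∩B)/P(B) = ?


P(A|B) = 0.0390/0.5530 = 0.0705

P(A|B) = 0.0705


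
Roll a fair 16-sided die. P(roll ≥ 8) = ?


Favorable outcomes (roll ≥ 8): 9
Total outcomes = 16
P = 9/16 = 0.5625

P = 0.5625


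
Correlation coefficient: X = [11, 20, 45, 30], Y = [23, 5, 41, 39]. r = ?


Mean X = 26.5000, Mean Y = 27.0000
SD X = 12.619429, SD Y = 14.491377
Cov = 126.500000
r = 126.500000/(12.619429*14.491377) = 0.6917

r = 0.6917


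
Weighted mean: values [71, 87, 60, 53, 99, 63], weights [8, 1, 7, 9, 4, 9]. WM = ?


Numerator = 71*8 + 87*1 + 60*7 + 53*9 + 99*4 + 63*9 = 2515
Denominator = 8 + 1 + 7 + 9 + 4 + 9 = 38
WM = 2515/38 = 66.1842

WM = 66.1842
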